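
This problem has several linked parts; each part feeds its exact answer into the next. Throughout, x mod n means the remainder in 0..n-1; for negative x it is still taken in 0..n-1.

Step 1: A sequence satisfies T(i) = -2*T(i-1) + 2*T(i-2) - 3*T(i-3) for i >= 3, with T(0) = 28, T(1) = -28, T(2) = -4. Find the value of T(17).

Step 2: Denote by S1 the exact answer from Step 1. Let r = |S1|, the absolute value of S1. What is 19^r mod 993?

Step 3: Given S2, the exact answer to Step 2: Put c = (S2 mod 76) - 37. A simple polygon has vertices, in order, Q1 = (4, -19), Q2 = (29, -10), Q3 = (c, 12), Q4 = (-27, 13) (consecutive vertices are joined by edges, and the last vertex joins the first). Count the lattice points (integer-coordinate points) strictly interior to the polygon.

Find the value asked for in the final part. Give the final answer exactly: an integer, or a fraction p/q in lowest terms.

Step 1: T(3) = -2*(-4) + 2*(-28) - 3*(28) = -132; iterating: T(3)=-132, T(4)=340, T(5)=-932, T(6)=2940, T(7)=-8764, T(8)=26204, T(9)=-78756, T(10)=236212, T(11)=-708548, T(12)=2125788, T(13)=-6377308, T(14)=19131836, T(15)=-57395652, T(16)=172186900, T(17)=-516560612; answer -516560612
Step 2: S1 = -516560612; r = 516560612; squarings mod 993: 19^1=19, 19^2=361, 19^4=238, 19^8=43, 19^16=856, 19^32=895, 19^64=667, 19^128=25, 19^256=625, 19^512=376, 19^1024=370, 19^2048=859, 19^4096=82, 19^8192=766, 19^16384=886, 19^32768=526, 19^65536=622, 19^131072=607, 19^262144=46, 19^524288=130, 19^1048576=19, 19^2097152=361, 19^4194304=238, 19^8388608=43, 19^16777216=856, 19^33554432=895, 19^67108864=667, 19^134217728=25, 19^268435456=625; 19^516560612 = 19^4 * 19^32 * 19^64 * 19^128 * 19^512 * 19^1024 * 19^4096 * 19^131072 * 19^524288 * 19^4194304 * 19^8388608 * 19^33554432 * 19^67108864 * 19^134217728 * 19^268435456 = 607 (mod 993); answer 607
Step 3: S2 = 607; c = 38; cross terms: (4*-10 - 29*-19)=511, (29*12 - 38*-10)=728, (38*13 - -27*12)=818, (-27*-19 - 4*13)=461; twice the area = |2518| = 2518; area = 1259; boundary points = 1 + 1 + 1 + 1 = 4; strictly interior points = area - boundary/2 + 1 = 1258; answer 1258

1258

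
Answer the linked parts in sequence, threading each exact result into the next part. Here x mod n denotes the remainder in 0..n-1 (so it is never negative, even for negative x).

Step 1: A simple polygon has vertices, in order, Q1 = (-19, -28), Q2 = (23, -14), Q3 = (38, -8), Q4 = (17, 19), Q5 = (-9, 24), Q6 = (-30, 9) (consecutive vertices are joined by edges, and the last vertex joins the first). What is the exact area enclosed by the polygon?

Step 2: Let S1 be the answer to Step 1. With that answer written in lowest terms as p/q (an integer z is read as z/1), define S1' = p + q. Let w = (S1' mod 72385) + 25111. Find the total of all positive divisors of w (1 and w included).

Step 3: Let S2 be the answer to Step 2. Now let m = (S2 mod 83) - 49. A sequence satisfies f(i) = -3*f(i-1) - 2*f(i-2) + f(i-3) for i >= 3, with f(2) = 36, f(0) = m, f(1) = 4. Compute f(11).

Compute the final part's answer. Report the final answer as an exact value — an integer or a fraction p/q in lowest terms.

Step 1: cross terms: (-19*-14 - 23*-28)=910, (23*-8 - 38*-14)=348, (38*19 - 17*-8)=858, (17*24 - -9*19)=579, (-9*9 - -30*24)=639, (-30*-28 - -19*9)=1011; twice the area = |4345| = 4345; area = 4345/2; answer 4345/2
Step 2: S1 = 4345/2; threaded value p + q = 4347; w = 29458; 29458 = 2 * 11 * 13 * 103; sigma = (1 + 2) * (1 + 11) * (1 + 13) * (1 + 103) = 3 * 12 * 14 * 104 = 52416; answer 52416
Step 3: S2 = 52416; m = -6; f(3) = -3*(36) - 2*(4) + 1*(-6) = -122; iterating: f(3)=-122, f(4)=298, f(5)=-614, f(6)=1124, f(7)=-1846, f(8)=2676, f(9)=-3212, f(10)=2438, f(11)=1786; answer 1786

1786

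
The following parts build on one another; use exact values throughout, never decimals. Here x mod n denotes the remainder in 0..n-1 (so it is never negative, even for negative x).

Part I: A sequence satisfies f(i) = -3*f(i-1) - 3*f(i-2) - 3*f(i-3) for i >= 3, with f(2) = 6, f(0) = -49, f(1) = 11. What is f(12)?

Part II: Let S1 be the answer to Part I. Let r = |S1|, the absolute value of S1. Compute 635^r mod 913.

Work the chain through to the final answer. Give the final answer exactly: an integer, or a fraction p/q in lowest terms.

Part I: f(3) = -3*(6) - 3*(11) - 3*(-49) = 96; iterating: f(3)=96, f(4)=-339, f(5)=711, f(6)=-1404, f(7)=3096, f(8)=-7209, f(9)=16551, f(10)=-37314, f(11)=83916, f(12)=-189459; answer -189459
Part II: S1 = -189459; r = 189459; squarings mod 913: 635^1=635, 635^2=592, 635^4=785, 635^8=863, 635^16=674, 635^32=515, 635^64=455, 635^128=687, 635^256=861, 635^512=878, 635^1024=312, 635^2048=566, 635^4096=806, 635^8192=493, 635^16384=191, 635^32768=874, 635^65536=608, 635^131072=812; 635^189459 = 635^1 * 635^2 * 635^16 * 635^1024 * 635^8192 * 635^16384 * 635^32768 * 635^131072 = 513 (mod 913); answer 513

513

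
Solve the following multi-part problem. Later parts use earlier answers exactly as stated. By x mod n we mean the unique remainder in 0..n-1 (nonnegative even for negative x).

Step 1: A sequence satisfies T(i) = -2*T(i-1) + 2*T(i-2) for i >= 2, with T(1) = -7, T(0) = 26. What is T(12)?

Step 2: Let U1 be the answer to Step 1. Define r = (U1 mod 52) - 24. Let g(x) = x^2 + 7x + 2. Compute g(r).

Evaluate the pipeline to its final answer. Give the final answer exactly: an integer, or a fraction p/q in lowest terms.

410

Step 1: T(2) = -2*(-7) + 2*(26) = 66; iterating: T(2)=66, T(3)=-146, T(4)=424, T(5)=-1140, T(6)=3128, T(7)=-8536, T(8)=23328, T(9)=-63728, T(10)=174112, T(11)=-475680, T(12)=1299584; answer 1299584
Step 2: U1 = 1299584; r = -24; 1*(-24)^2 + 7*(-24)^1 + 2 = (576) + (-168) + (2) = 410; answer 410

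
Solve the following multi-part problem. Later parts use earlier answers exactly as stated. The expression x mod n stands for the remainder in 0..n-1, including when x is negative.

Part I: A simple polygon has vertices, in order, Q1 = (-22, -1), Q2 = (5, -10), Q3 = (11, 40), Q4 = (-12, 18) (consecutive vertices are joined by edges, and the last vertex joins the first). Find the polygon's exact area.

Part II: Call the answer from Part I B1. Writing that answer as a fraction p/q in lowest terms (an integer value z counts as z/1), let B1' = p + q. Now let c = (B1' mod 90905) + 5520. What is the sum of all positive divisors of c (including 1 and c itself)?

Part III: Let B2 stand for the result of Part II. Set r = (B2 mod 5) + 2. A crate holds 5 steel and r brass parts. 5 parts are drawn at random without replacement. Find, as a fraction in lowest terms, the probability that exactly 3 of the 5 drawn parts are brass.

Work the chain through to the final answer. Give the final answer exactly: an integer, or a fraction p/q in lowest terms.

25/63

Part I: cross terms: (-22*-10 - 5*-1)=225, (5*40 - 11*-10)=310, (11*18 - -12*40)=678, (-12*-1 - -22*18)=408; twice the area = |1621| = 1621; area = 1621/2; answer 1621/2
Part II: B1 = 1621/2; threaded value p + q = 1623; c = 7143; 7143 = 3 * 2381; sigma = (1 + 3) * (1 + 2381) = 4 * 2382 = 9528; answer 9528
Part III: B2 = 9528; r = 5; total draws C(10,5) = 252; favorable C(5,3)*C(5,2) = 100; P = 25/63; answer 25/63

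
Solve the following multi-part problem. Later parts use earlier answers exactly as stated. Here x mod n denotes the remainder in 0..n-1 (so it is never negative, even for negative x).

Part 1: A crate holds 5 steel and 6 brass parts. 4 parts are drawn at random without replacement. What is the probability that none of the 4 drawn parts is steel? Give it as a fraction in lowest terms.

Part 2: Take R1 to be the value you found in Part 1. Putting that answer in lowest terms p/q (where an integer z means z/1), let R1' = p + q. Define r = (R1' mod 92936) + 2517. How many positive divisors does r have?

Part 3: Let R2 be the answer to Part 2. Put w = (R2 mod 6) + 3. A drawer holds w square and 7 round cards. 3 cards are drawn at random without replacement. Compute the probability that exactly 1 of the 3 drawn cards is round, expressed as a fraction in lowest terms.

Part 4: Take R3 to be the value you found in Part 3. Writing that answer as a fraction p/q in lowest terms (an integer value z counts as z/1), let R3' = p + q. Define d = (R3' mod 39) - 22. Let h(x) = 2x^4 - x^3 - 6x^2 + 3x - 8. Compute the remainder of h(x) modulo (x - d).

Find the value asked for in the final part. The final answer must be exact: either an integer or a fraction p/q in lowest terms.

78350

Part 1: total draws C(11,4) = 330; favorable C(6,4) = 15; P = 1/22; answer 1/22
Part 2: R1 = 1/22; threaded value p + q = 23; r = 2540; 2540 = 2^2 * 5 * 127; number of divisors = (2+1) * (1+1) * (1+1) = 12; answer 12
Part 3: R2 = 12; w = 3; total draws C(10,3) = 120; favorable C(7,1)*C(3,2) = 21; P = 7/40; answer 7/40
Part 4: R3 = 7/40; threaded value p + q = 47; d = -14; remainder = value at the root: 2*(-14)^4 - 1*(-14)^3 - 6*(-14)^2 + 3*(-14)^1 - 8 = (76832) + (2744) + (-1176) + (-42) + (-8) = 78350; answer 78350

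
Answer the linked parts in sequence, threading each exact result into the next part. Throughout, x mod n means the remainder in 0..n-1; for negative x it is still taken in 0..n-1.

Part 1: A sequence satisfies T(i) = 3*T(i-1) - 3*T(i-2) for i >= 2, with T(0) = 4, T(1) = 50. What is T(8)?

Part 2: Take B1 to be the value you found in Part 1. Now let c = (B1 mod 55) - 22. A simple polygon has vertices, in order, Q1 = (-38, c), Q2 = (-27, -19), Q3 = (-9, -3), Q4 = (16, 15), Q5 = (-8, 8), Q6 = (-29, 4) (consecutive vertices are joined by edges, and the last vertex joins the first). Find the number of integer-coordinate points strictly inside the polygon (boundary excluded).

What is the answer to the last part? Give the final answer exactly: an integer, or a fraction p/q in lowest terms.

572

Part 1: T(2) = 3*(50) - 3*(4) = 138; iterating: T(2)=138, T(3)=264, T(4)=378, T(5)=342, T(6)=-108, T(7)=-1350, T(8)=-3726; answer -3726
Part 2: B1 = -3726; c = -8; cross terms: (-38*-19 - -27*-8)=506, (-27*-3 - -9*-19)=-90, (-9*15 - 16*-3)=-87, (16*8 - -8*15)=248, (-8*4 - -29*8)=200, (-29*-8 - -38*4)=384; twice the area = |1161| = 1161; area = 1161/2; boundary points = 11 + 2 + 1 + 1 + 1 + 3 = 19; strictly interior points = area - boundary/2 + 1 = 572; answer 572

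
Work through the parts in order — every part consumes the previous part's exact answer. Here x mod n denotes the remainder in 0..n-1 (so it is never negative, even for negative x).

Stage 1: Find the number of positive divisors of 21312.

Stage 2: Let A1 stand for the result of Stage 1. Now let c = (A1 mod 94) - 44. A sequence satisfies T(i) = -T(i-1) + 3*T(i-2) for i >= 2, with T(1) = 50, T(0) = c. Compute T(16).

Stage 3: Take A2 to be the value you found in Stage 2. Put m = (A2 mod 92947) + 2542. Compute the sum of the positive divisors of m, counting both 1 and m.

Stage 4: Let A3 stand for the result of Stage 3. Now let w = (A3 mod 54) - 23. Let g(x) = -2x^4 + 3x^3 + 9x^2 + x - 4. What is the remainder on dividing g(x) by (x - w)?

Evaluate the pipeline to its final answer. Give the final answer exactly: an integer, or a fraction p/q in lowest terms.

Stage 1: 21312 = 2^6 * 3^2 * 37; number of divisors = (6+1) * (2+1) * (1+1) = 42; answer 42
Stage 2: A1 = 42; c = -2; T(2) = -1*(50) + 3*(-2) = -56; iterating: T(2)=-56, T(3)=206, T(4)=-374, T(5)=992, T(6)=-2114, T(7)=5090, T(8)=-11432, T(9)=26702, T(10)=-60998, T(11)=141104, T(12)=-324098, T(13)=747410, T(14)=-1719704, T(15)=3961934, T(16)=-9121046; answer -9121046
Stage 3: A2 = -9121046; m = 83249; 83249 = 17 * 59 * 83; sigma = (1 + 17) * (1 + 59) * (1 + 83) = 18 * 60 * 84 = 90720; answer 90720
Stage 4: A3 = 90720; w = -23; remainder = value at the root: -2*(-23)^4 + 3*(-23)^3 + 9*(-23)^2 + 1*(-23)^1 - 4 = (-559682) + (-36501) + (4761) + (-23) + (-4) = -591449; answer -591449

-591449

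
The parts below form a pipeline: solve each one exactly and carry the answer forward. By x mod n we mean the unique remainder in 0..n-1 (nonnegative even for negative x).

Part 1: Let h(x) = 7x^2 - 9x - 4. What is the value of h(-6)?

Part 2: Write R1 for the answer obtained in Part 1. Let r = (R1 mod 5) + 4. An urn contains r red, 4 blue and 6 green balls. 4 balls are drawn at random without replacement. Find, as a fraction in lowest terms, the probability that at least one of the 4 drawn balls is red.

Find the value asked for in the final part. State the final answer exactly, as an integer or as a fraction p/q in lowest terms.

Part 1: 7*(-6)^2 - 9*(-6)^1 - 4 = (252) + (54) + (-4) = 302; answer 302
Part 2: R1 = 302; r = 6; total draws C(16,4) = 1820; complement C(10,4) = 210; favorable 1820 - 210 = 1610; P = 23/26; answer 23/26

23/26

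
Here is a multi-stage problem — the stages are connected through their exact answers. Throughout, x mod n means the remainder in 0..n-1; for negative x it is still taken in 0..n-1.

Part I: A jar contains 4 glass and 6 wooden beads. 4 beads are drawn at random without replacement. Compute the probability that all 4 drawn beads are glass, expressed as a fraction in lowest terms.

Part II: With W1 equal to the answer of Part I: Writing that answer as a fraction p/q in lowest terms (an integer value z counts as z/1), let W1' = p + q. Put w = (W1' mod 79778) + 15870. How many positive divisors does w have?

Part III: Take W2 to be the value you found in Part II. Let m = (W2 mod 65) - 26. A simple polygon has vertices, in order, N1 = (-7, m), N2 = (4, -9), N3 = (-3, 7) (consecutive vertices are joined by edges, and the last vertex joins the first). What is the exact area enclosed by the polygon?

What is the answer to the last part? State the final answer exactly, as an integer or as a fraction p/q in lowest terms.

267/2

Part I: total draws C(10,4) = 210; favorable C(4,4) = 1; P = 1/210; answer 1/210
Part II: W1 = 1/210; threaded value p + q = 211; w = 16081; 16081 = 13 * 1237; number of divisors = (1+1) * (1+1) = 4; answer 4
Part III: W2 = 4; m = -22; cross terms: (-7*-9 - 4*-22)=151, (4*7 - -3*-9)=1, (-3*-22 - -7*7)=115; twice the area = |267| = 267; area = 267/2; answer 267/2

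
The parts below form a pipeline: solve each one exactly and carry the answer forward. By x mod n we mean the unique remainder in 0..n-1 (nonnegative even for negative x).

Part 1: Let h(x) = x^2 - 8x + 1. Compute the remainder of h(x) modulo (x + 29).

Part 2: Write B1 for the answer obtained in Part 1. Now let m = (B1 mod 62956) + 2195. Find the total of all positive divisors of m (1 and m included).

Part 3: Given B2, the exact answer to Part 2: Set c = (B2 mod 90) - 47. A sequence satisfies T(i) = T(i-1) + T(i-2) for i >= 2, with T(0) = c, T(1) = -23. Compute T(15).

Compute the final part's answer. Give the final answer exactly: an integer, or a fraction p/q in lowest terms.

Part 1: remainder = value at the root: 1*(-29)^2 - 8*(-29)^1 + 1 = (841) + (232) + (1) = 1074; answer 1074
Part 2: B1 = 1074; m = 3269; 3269 = 7 * 467; sigma = (1 + 7) * (1 + 467) = 8 * 468 = 3744; answer 3744
Part 3: B2 = 3744; c = 7; T(2) = 1*(-23) + 1*(7) = -16; iterating: T(2)=-16, T(3)=-39, T(4)=-55, T(5)=-94, T(6)=-149, T(7)=-243, T(8)=-392, T(9)=-635, T(10)=-1027, T(11)=-1662, T(12)=-2689, T(13)=-4351, T(14)=-7040, T(15)=-11391; answer -11391

-11391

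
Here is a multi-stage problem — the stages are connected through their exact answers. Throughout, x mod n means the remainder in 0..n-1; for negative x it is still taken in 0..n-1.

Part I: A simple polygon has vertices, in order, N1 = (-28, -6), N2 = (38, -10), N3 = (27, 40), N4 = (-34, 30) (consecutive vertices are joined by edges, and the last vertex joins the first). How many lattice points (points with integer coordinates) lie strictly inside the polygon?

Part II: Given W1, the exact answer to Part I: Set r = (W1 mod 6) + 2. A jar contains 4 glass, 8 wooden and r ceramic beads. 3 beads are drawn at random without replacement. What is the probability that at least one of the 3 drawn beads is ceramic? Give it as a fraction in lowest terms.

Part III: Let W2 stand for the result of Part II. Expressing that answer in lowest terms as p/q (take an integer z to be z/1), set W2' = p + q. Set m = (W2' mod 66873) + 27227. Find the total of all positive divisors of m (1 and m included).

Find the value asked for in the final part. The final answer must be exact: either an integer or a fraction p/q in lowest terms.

Part I: cross terms: (-28*-10 - 38*-6)=508, (38*40 - 27*-10)=1790, (27*30 - -34*40)=2170, (-34*-6 - -28*30)=1044; twice the area = |5512| = 5512; area = 2756; boundary points = 2 + 1 + 1 + 6 = 10; strictly interior points = area - boundary/2 + 1 = 2752; answer 2752
Part II: W1 = 2752; r = 6; total draws C(18,3) = 816; complement C(12,3) = 220; favorable 816 - 220 = 596; P = 149/204; answer 149/204
Part III: W2 = 149/204; threaded value p + q = 353; m = 27580; 27580 = 2^2 * 5 * 7 * 197; sigma = (1 + 2 + 4) * (1 + 5) * (1 + 7) * (1 + 197) = 7 * 6 * 8 * 198 = 66528; answer 66528

66528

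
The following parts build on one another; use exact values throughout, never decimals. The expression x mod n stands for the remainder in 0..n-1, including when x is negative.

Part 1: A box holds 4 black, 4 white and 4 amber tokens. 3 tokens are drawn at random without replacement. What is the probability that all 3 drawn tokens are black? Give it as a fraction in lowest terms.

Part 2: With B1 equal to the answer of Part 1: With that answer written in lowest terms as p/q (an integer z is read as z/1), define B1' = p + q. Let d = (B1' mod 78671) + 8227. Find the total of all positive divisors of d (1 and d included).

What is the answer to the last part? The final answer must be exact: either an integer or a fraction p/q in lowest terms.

Part 1: total draws C(12,3) = 220; favorable C(4,3) = 4; P = 1/55; answer 1/55
Part 2: B1 = 1/55; threaded value p + q = 56; d = 8283; 8283 = 3 * 11 * 251; sigma = (1 + 3) * (1 + 11) * (1 + 251) = 4 * 12 * 252 = 12096; answer 12096

12096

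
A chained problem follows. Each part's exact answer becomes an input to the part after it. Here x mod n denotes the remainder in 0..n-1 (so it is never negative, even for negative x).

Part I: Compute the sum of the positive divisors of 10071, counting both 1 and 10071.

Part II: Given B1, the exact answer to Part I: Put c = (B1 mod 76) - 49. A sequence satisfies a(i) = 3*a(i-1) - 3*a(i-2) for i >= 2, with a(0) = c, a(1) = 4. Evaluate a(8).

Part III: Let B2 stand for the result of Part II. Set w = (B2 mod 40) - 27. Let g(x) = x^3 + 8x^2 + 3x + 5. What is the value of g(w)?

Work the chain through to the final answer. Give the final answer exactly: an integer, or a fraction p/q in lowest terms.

Part I: 10071 = 3^3 * 373; sigma = (1 + 3 + 9 + 27) * (1 + 373) = 40 * 374 = 14960; answer 14960
Part II: B1 = 14960; c = 15; a(2) = 3*(4) - 3*(15) = -33; iterating: a(2)=-33, a(3)=-111, a(4)=-234, a(5)=-369, a(6)=-405, a(7)=-108, a(8)=891; answer 891
Part III: B2 = 891; w = -16; 1*(-16)^3 + 8*(-16)^2 + 3*(-16)^1 + 5 = (-4096) + (2048) + (-48) + (5) = -2091; answer -2091

-2091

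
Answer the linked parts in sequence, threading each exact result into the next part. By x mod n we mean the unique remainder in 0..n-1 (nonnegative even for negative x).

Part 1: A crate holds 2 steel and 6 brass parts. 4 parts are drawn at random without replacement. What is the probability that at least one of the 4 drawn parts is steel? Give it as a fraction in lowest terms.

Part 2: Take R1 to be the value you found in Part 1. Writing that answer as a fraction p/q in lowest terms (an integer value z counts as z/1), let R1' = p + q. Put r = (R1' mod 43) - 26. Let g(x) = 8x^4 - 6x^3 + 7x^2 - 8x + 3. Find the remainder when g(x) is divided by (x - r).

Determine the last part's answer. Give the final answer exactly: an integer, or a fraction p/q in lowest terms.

Part 1: total draws C(8,4) = 70; complement C(6,4) = 15; favorable 70 - 15 = 55; P = 11/14; answer 11/14
Part 2: R1 = 11/14; threaded value p + q = 25; r = -1; remainder = value at the root: 8*(-1)^4 - 6*(-1)^3 + 7*(-1)^2 - 8*(-1)^1 + 3 = (8) + (6) + (7) + (8) + (3) = 32; answer 32

32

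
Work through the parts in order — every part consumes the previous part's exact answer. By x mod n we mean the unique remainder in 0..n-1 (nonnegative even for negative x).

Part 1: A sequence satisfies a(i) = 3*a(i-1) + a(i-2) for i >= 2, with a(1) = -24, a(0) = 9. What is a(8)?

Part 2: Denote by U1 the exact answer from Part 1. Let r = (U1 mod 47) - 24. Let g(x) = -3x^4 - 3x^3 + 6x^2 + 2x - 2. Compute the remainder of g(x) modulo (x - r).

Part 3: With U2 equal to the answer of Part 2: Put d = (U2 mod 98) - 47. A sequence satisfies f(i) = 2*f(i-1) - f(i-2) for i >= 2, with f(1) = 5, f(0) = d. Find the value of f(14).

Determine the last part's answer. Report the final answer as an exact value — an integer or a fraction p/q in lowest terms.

Part 1: a(2) = 3*(-24) + 1*(9) = -63; iterating: a(2)=-63, a(3)=-213, a(4)=-702, a(5)=-2319, a(6)=-7659, a(7)=-25296, a(8)=-83547; answer -83547
Part 2: U1 = -83547; r = -5; remainder = value at the root: -3*(-5)^4 - 3*(-5)^3 + 6*(-5)^2 + 2*(-5)^1 - 2 = (-1875) + (375) + (150) + (-10) + (-2) = -1362; answer -1362
Part 3: U2 = -1362; d = -37; f(2) = 2*(5) - 1*(-37) = 47; iterating: f(2)=47, f(3)=89, f(4)=131, f(5)=173, f(6)=215, f(7)=257, f(8)=299, f(9)=341, f(10)=383, f(11)=425, f(12)=467, f(13)=509, f(14)=551; answer 551

551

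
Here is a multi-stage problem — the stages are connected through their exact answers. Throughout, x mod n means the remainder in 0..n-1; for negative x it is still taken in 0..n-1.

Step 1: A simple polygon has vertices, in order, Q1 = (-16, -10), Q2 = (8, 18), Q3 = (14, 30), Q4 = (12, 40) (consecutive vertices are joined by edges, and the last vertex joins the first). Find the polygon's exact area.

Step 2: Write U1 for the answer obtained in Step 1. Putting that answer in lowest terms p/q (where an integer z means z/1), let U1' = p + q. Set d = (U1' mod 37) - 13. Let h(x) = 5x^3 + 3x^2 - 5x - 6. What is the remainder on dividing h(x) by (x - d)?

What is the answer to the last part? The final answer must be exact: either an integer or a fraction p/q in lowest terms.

Step 1: cross terms: (-16*18 - 8*-10)=-208, (8*30 - 14*18)=-12, (14*40 - 12*30)=200, (12*-10 - -16*40)=520; twice the area = |500| = 500; area = 250; answer 250
Step 2: U1 = 250; threaded value p + q = 251; d = 16; remainder = value at the root: 5*(16)^3 + 3*(16)^2 - 5*(16)^1 - 6 = (20480) + (768) + (-80) + (-6) = 21162; answer 21162

21162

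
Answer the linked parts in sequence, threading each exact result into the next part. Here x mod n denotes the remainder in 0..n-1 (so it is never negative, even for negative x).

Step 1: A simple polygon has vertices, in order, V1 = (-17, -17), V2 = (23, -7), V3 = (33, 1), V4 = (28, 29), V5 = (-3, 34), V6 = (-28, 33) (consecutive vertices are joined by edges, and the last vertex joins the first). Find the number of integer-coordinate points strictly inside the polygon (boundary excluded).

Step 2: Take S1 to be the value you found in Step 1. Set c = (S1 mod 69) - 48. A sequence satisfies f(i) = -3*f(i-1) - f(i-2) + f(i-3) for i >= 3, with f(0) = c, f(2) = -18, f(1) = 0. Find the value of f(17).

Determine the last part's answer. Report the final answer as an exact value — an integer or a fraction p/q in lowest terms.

Step 1: cross terms: (-17*-7 - 23*-17)=510, (23*1 - 33*-7)=254, (33*29 - 28*1)=929, (28*34 - -3*29)=1039, (-3*33 - -28*34)=853, (-28*-17 - -17*33)=1037; twice the area = |4622| = 4622; area = 2311; boundary points = 10 + 2 + 1 + 1 + 1 + 1 = 16; strictly interior points = area - boundary/2 + 1 = 2304; answer 2304
Step 2: S1 = 2304; c = -21; f(3) = -3*(-18) - 1*(0) + 1*(-21) = 33; iterating: f(3)=33, f(4)=-81, f(5)=192, f(6)=-462, f(7)=1113, f(8)=-2685, f(9)=6480, f(10)=-15642, f(11)=37761, f(12)=-91161, f(13)=220080, f(14)=-531318, f(15)=1282713, f(16)=-3096741, f(17)=7476192; answer 7476192

7476192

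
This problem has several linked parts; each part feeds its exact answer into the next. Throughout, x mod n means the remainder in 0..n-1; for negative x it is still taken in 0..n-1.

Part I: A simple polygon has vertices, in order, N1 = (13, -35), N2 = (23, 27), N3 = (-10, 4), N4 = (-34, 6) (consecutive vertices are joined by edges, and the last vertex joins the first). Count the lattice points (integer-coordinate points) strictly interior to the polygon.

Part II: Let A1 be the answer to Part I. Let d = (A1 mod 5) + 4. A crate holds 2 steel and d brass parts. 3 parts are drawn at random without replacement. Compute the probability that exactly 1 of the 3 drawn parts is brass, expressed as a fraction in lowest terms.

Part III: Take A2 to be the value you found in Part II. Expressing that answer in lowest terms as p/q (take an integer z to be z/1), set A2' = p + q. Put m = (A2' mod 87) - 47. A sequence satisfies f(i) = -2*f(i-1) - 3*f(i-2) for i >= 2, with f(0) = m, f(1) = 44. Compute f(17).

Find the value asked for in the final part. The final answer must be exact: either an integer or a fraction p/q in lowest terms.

Part I: cross terms: (13*27 - 23*-35)=1156, (23*4 - -10*27)=362, (-10*6 - -34*4)=76, (-34*-35 - 13*6)=1112; twice the area = |2706| = 2706; area = 1353; boundary points = 2 + 1 + 2 + 1 = 6; strictly interior points = area - boundary/2 + 1 = 1351; answer 1351
Part II: A1 = 1351; d = 5; total draws C(7,3) = 35; favorable C(5,1)*C(2,2) = 5; P = 1/7; answer 1/7
Part III: A2 = 1/7; threaded value p + q = 8; m = -39; f(2) = -2*(44) - 3*(-39) = 29; iterating: f(2)=29, f(3)=-190, f(4)=293, f(5)=-16, f(6)=-847, f(7)=1742, f(8)=-943, f(9)=-3340, f(10)=9509, f(11)=-8998, f(12)=-10531, f(13)=48056, f(14)=-64519, f(15)=-15130, f(16)=223817, f(17)=-402244; answer -402244

-402244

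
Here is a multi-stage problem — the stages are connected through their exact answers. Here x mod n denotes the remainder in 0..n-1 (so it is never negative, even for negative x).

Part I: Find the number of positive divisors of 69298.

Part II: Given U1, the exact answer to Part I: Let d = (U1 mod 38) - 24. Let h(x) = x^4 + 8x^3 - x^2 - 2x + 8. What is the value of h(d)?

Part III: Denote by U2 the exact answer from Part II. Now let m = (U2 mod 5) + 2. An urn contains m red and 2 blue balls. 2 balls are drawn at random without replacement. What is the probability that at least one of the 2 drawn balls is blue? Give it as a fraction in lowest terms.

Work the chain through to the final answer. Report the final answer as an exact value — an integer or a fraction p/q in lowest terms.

Part I: 69298 = 2 * 34649; number of divisors = (1+1) * (1+1) = 4; answer 4
Part II: U1 = 4; d = -20; 1*(-20)^4 + 8*(-20)^3 - 1*(-20)^2 - 2*(-20)^1 + 8 = (160000) + (-64000) + (-400) + (40) + (8) = 95648; answer 95648
Part III: U2 = 95648; m = 5; total draws C(7,2) = 21; complement C(5,2) = 10; favorable 21 - 10 = 11; P = 11/21; answer 11/21

11/21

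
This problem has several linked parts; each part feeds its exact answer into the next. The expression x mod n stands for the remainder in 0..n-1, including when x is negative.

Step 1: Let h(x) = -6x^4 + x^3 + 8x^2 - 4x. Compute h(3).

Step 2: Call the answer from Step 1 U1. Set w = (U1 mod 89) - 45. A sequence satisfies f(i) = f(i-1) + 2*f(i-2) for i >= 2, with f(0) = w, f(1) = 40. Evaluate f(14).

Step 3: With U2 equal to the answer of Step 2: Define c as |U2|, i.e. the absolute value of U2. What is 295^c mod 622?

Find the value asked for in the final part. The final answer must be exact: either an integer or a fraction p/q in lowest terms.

593

Step 1: -6*(3)^4 + 1*(3)^3 + 8*(3)^2 - 4*(3)^1 = (-486) + (27) + (72) + (-12) = -399; answer -399
Step 2: U1 = -399; w = 1; f(2) = 1*(40) + 2*(1) = 42; iterating: f(2)=42, f(3)=122, f(4)=206, f(5)=450, f(6)=862, f(7)=1762, f(8)=3486, f(9)=7010, f(10)=13982, f(11)=28002, f(12)=55966, f(13)=111970, f(14)=223902; answer 223902
Step 3: U2 = 223902; c = 223902; squarings mod 622: 295^1=295, 295^2=567, 295^4=537, 295^8=383, 295^16=519, 295^32=35, 295^64=603, 295^128=361, 295^256=323, 295^512=455, 295^1024=521, 295^2048=249, 295^4096=423, 295^8192=415, 295^16384=553, 295^32768=407, 295^65536=197, 295^131072=245; 295^223902 = 295^2 * 295^4 * 295^8 * 295^16 * 295^128 * 295^512 * 295^2048 * 295^8192 * 295^16384 * 295^65536 * 295^131072 = 593 (mod 622); answer 593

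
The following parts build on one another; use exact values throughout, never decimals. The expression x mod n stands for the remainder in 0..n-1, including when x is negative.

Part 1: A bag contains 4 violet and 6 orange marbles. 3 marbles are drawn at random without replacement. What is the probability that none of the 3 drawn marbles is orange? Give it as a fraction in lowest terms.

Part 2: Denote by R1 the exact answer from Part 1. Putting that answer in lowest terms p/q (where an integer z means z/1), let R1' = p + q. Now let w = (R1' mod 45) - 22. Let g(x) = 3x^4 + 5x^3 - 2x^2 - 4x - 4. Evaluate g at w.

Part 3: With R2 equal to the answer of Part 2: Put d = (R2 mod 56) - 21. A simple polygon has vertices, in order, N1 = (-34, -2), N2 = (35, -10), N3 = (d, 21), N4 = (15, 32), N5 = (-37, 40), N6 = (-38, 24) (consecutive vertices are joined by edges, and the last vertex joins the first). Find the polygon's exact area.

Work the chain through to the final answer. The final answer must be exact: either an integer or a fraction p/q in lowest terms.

2762

Part 1: total draws C(10,3) = 120; favorable C(4,3) = 4; P = 1/30; answer 1/30
Part 2: R1 = 1/30; threaded value p + q = 31; w = 9; 3*(9)^4 + 5*(9)^3 - 2*(9)^2 - 4*(9)^1 - 4 = (19683) + (3645) + (-162) + (-36) + (-4) = 23126; answer 23126
Part 3: R2 = 23126; d = 33; cross terms: (-34*-10 - 35*-2)=410, (35*21 - 33*-10)=1065, (33*32 - 15*21)=741, (15*40 - -37*32)=1784, (-37*24 - -38*40)=632, (-38*-2 - -34*24)=892; twice the area = |5524| = 5524; area = 2762; answer 2762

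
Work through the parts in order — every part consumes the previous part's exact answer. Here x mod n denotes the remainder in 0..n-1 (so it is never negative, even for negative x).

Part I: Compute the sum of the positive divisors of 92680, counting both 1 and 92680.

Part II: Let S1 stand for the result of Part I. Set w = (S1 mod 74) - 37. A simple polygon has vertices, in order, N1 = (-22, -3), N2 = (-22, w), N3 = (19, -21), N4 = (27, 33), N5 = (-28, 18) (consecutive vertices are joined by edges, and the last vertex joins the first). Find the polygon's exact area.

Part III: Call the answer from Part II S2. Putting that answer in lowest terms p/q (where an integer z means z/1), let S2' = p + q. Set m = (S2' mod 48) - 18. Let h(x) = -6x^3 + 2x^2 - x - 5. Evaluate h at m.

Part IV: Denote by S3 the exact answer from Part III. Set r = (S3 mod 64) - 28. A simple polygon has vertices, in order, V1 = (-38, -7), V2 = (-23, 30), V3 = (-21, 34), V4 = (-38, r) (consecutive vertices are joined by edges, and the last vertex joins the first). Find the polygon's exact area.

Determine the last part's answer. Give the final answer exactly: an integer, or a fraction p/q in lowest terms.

275/2

Part I: 92680 = 2^3 * 5 * 7 * 331; sigma = (1 + 2 + 4 + 8) * (1 + 5) * (1 + 7) * (1 + 331) = 15 * 6 * 8 * 332 = 239040; answer 239040
Part II: S1 = 239040; w = -17; cross terms: (-22*-17 - -22*-3)=308, (-22*-21 - 19*-17)=785, (19*33 - 27*-21)=1194, (27*18 - -28*33)=1410, (-28*-3 - -22*18)=480; twice the area = |4177| = 4177; area = 4177/2; answer 4177/2
Part III: S2 = 4177/2; threaded value p + q = 4179; m = -15; -6*(-15)^3 + 2*(-15)^2 - 1*(-15)^1 - 5 = (20250) + (450) + (15) + (-5) = 20710; answer 20710
Part IV: S3 = 20710; r = 10; cross terms: (-38*30 - -23*-7)=-1301, (-23*34 - -21*30)=-152, (-21*10 - -38*34)=1082, (-38*-7 - -38*10)=646; twice the area = |275| = 275; area = 275/2; answer 275/2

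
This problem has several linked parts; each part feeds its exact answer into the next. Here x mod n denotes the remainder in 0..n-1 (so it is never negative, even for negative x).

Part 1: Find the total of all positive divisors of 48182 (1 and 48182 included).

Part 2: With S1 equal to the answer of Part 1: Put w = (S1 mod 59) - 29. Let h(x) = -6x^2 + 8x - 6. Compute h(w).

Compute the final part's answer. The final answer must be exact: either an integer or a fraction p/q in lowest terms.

Part 1: 48182 = 2 * 24091; sigma = (1 + 2) * (1 + 24091) = 3 * 24092 = 72276; answer 72276
Part 2: S1 = 72276; w = -28; -6*(-28)^2 + 8*(-28)^1 - 6 = (-4704) + (-224) + (-6) = -4934; answer -4934

-4934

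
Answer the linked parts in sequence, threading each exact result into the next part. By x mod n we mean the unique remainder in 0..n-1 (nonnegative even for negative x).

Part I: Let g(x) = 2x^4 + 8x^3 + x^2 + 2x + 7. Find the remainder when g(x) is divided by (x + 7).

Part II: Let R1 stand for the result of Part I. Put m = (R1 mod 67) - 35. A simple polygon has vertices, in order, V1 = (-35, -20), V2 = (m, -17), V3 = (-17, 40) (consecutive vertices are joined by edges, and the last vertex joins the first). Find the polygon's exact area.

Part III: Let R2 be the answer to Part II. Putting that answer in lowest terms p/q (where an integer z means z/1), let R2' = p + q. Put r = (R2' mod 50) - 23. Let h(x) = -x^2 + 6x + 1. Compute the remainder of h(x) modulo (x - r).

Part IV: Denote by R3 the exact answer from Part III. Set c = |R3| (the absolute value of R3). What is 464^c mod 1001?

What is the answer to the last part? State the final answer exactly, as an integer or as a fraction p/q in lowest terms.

Part I: remainder = value at the root: 2*(-7)^4 + 8*(-7)^3 + 1*(-7)^2 + 2*(-7)^1 + 7 = (4802) + (-2744) + (49) + (-14) + (7) = 2100; answer 2100
Part II: R1 = 2100; m = -12; cross terms: (-35*-17 - -12*-20)=355, (-12*40 - -17*-17)=-769, (-17*-20 - -35*40)=1740; twice the area = |1326| = 1326; area = 663; answer 663
Part III: R2 = 663; threaded value p + q = 664; r = -9; remainder = value at the root: -1*(-9)^2 + 6*(-9)^1 + 1 = (-81) + (-54) + (1) = -134; answer -134
Part IV: R3 = -134; c = 134; squarings mod 1001: 464^1=464, 464^2=81, 464^4=555, 464^8=718, 464^16=9, 464^32=81, 464^64=555, 464^128=718; 464^134 = 464^2 * 464^4 * 464^128 = 445 (mod 1001); answer 445

445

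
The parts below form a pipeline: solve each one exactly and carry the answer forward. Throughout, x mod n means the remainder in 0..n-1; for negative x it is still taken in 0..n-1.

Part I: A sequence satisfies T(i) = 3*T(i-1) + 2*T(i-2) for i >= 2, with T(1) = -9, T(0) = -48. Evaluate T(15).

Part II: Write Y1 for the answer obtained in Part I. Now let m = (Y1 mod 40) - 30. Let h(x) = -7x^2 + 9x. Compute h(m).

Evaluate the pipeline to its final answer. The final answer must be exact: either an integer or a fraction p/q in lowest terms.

-280

Part I: T(2) = 3*(-9) + 2*(-48) = -123; iterating: T(2)=-123, T(3)=-387, T(4)=-1407, T(5)=-4995, T(6)=-17799, T(7)=-63387, T(8)=-225759, T(9)=-804051, T(10)=-2863671, T(11)=-10199115, T(12)=-36324687, T(13)=-129372291, T(14)=-460766247, T(15)=-1641043323; answer -1641043323
Part II: Y1 = -1641043323; m = 7; -7*(7)^2 + 9*(7)^1 = (-343) + (63) = -280; answer -280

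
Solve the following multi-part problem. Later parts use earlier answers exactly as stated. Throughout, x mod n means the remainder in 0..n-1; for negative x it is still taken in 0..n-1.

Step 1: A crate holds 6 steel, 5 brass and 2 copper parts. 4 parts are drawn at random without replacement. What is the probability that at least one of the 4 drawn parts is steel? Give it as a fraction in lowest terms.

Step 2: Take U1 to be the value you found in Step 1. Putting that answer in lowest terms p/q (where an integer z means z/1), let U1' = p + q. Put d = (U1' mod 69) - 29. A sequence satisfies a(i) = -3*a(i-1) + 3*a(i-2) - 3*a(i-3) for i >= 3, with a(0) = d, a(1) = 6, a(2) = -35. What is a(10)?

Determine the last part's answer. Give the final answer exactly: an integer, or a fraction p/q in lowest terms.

-2785995

Step 1: total draws C(13,4) = 715; complement C(7,4) = 35; favorable 715 - 35 = 680; P = 136/143; answer 136/143
Step 2: U1 = 136/143; threaded value p + q = 279; d = -26; a(3) = -3*(-35) + 3*(6) - 3*(-26) = 201; iterating: a(3)=201, a(4)=-726, a(5)=2886, a(6)=-11439, a(7)=45153, a(8)=-178434, a(9)=705078, a(10)=-2785995; answer -2785995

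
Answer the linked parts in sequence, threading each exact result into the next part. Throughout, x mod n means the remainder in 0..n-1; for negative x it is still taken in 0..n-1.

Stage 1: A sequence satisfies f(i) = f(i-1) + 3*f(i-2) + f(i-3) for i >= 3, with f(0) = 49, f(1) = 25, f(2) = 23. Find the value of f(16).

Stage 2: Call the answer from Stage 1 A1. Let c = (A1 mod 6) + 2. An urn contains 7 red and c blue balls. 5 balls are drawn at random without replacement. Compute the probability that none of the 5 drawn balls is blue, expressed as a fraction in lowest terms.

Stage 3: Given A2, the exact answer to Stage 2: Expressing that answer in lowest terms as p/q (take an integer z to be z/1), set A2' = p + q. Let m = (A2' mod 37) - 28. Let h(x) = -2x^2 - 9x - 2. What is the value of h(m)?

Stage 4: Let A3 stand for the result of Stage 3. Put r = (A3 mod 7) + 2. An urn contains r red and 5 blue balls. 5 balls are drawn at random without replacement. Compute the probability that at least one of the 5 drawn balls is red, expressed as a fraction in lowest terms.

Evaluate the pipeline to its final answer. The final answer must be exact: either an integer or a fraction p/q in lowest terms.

791/792

Stage 1: f(3) = 1*(23) + 3*(25) + 1*(49) = 147; iterating: f(3)=147, f(4)=241, f(5)=705, f(6)=1575, f(7)=3931, f(8)=9361, f(9)=22729, f(10)=54743, f(11)=132291, f(12)=319249, f(13)=770865, f(14)=1860903, f(15)=4492747, f(16)=10846321; answer 10846321
Stage 2: A1 = 10846321; c = 3; total draws C(10,5) = 252; favorable C(7,5) = 21; P = 1/12; answer 1/12
Stage 3: A2 = 1/12; threaded value p + q = 13; m = -15; -2*(-15)^2 - 9*(-15)^1 - 2 = (-450) + (135) + (-2) = -317; answer -317
Stage 4: A3 = -317; r = 7; total draws C(12,5) = 792; complement C(5,5) = 1; favorable 792 - 1 = 791; P = 791/792; answer 791/792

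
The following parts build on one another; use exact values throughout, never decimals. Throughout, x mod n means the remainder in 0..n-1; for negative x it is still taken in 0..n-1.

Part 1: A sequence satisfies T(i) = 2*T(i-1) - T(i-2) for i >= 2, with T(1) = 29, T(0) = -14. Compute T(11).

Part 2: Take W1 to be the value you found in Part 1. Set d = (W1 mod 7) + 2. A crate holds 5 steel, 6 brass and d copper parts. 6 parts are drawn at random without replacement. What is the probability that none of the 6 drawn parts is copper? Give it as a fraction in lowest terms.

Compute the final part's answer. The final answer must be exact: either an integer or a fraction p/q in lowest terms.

Part 1: T(2) = 2*(29) - 1*(-14) = 72; iterating: T(2)=72, T(3)=115, T(4)=158, T(5)=201, T(6)=244, T(7)=287, T(8)=330, T(9)=373, T(10)=416, T(11)=459; answer 459
Part 2: W1 = 459; d = 6; total draws C(17,6) = 12376; favorable C(11,6) = 462; P = 33/884; answer 33/884

33/884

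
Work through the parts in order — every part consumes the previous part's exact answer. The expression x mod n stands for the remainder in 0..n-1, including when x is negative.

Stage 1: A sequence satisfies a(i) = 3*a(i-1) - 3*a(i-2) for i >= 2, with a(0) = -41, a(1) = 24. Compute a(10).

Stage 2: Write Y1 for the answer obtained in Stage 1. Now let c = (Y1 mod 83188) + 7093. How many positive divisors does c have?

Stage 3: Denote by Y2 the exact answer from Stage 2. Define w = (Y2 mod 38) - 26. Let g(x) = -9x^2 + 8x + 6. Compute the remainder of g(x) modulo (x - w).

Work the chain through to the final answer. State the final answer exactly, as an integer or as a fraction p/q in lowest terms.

-4526

Stage 1: a(2) = 3*(24) - 3*(-41) = 195; iterating: a(2)=195, a(3)=513, a(4)=954, a(5)=1323, a(6)=1107, a(7)=-648, a(8)=-5265, a(9)=-13851, a(10)=-25758; answer -25758
Stage 2: Y1 = -25758; c = 64523; 64523 = 113 * 571; number of divisors = (1+1) * (1+1) = 4; answer 4
Stage 3: Y2 = 4; w = -22; remainder = value at the root: -9*(-22)^2 + 8*(-22)^1 + 6 = (-4356) + (-176) + (6) = -4526; answer -4526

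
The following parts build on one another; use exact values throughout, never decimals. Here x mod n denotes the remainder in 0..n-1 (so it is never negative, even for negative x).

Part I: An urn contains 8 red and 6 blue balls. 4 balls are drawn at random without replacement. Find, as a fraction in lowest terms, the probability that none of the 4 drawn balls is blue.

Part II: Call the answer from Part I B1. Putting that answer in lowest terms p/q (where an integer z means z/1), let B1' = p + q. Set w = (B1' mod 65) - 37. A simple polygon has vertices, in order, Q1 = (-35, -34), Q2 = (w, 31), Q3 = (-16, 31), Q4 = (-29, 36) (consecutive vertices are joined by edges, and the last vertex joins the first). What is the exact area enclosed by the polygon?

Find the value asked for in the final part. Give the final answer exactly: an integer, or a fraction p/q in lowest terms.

535

Part I: total draws C(14,4) = 1001; favorable C(8,4) = 70; P = 10/143; answer 10/143
Part II: B1 = 10/143; threaded value p + q = 153; w = -14; cross terms: (-35*31 - -14*-34)=-1561, (-14*31 - -16*31)=62, (-16*36 - -29*31)=323, (-29*-34 - -35*36)=2246; twice the area = |1070| = 1070; area = 535; answer 535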